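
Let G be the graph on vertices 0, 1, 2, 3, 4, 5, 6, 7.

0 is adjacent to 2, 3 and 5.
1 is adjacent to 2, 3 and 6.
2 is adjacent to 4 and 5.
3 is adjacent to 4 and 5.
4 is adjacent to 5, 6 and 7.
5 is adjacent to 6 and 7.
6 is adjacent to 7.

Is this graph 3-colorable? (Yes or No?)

4, 5, 6, 7 form a clique, so at least 4 colors are needed.
So 3 colors are not enough.

No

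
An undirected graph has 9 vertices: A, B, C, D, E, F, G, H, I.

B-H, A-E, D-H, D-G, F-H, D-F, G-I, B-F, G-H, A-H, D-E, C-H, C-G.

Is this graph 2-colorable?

No

C, G, H are pairwise adjacent, so at least 3 colors are needed.
So 2 colors are not enough.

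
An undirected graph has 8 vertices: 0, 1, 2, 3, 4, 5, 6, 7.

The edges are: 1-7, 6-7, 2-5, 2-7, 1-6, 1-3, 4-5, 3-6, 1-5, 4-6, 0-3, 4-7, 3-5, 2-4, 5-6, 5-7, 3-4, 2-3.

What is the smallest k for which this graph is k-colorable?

4

2, 4, 5, 7 form a clique, so at least 4 colors are needed.
4 colors suffice: color red → {3, 7}; color blue → {0, 5}; color green → {1, 4}; color yellow → {2, 6}. Each edge has distinct colors on its endpoints.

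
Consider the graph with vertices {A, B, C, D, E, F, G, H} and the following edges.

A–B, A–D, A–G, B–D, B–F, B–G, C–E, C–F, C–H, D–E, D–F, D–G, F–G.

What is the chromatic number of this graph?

4

B, D, F, G are mutually adjacent (a clique of size 4), so at least 4 colors are needed.
A valid assignment using 4 colors: A=blue, B=yellow, C=red, D=red, E=blue, F=blue, G=green, H=blue. Each edge has distinct colors on its endpoints.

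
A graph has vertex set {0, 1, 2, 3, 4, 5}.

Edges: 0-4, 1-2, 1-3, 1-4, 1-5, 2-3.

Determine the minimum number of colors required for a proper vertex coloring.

3

1, 2, 3 form a triangle, so at least 3 colors are needed.
3 colors suffice: color a → {0, 1}; color b → {3, 4, 5}; color c → {2}. No two adjacent vertices share a color.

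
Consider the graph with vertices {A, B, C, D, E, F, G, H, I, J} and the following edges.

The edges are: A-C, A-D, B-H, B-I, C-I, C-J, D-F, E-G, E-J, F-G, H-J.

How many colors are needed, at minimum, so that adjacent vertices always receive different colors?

3

The cycle B-H-J-C-I-B has odd length 5, so it cannot be 2-colored; at least 3 colors are needed.
A valid assignment using 3 colors: A=red, B=red, C=blue, D=green, E=blue, F=blue, G=red, H=blue, I=green, J=red. Every edge joins two different colors.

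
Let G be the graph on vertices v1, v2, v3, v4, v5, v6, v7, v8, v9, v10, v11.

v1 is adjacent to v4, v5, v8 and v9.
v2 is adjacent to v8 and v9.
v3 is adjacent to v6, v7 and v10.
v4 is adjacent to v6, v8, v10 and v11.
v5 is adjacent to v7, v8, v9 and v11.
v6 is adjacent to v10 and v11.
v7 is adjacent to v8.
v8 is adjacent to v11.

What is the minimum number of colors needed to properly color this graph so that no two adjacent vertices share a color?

3

v1, v5, v9 are mutually adjacent, so at least 3 colors are needed.
3 colors suffice: v1=3, v2=2, v3=2, v4=2, v5=2, v6=1, v7=3, v8=1, v9=1, v10=3, v11=3. No two adjacent vertices share a color.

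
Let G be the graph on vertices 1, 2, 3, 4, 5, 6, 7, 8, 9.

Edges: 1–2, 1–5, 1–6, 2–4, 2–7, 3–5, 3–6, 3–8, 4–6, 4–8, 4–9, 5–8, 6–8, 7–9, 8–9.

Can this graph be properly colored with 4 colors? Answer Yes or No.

The chromatic number is 3. 4, 8, 9 are pairwise adjacent, so at least 3 colors are needed.
3 colors suffice: 1=blue, 2=red, 3=blue, 4=blue, 5=green, 6=green, 7=blue, 8=red, 9=green.
Since 4 ≥ 3, a proper 4-coloring certainly exists.

Yes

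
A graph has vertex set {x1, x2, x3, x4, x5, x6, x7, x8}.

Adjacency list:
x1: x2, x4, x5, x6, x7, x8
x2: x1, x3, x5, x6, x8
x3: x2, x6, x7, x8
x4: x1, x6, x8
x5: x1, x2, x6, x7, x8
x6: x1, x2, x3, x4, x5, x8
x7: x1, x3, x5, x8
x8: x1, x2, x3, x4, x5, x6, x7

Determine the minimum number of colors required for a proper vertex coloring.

x1, x2, x5, x6, x8 are mutually adjacent (a clique of size 5), so at least 5 colors are needed.
5 colors suffice: color 1 → {x8}; color 2 → {x6, x7}; color 3 → {x1, x3}; color 4 → {x4, x5}; color 5 → {x2}. Each edge has distinct colors on its endpoints.

5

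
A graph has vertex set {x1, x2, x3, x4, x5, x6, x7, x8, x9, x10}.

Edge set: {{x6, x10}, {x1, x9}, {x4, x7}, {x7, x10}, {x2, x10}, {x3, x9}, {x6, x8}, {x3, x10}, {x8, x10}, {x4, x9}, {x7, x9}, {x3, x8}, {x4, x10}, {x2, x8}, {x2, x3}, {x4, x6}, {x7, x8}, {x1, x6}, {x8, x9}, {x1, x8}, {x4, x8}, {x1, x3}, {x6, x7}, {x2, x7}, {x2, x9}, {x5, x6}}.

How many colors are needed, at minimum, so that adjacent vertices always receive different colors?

x4, x6, x7, x8, x10 are pairwise adjacent (a clique of size 5), so at least 5 colors are needed.
A valid assignment using 5 colors: x1=yellow, x2=purple, x3=blue, x4=purple, x5=red, x6=green, x7=blue, x8=red, x9=green, x10=yellow. Each edge has distinct colors on its endpoints.

5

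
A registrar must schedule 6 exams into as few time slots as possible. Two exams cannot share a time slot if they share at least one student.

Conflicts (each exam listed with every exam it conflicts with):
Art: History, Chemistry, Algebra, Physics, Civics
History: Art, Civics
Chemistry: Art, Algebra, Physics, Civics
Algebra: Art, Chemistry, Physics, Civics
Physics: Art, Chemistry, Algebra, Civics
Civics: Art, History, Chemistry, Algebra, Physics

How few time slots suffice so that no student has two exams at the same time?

5

Art, Chemistry, Algebra, Physics, Civics all conflict with each other, so at least 5 time slots are needed.
5 time slots suffice: Art=2, History=3, Chemistry=4, Algebra=5, Physics=3, Civics=1. No two conflicting exams share a time slot.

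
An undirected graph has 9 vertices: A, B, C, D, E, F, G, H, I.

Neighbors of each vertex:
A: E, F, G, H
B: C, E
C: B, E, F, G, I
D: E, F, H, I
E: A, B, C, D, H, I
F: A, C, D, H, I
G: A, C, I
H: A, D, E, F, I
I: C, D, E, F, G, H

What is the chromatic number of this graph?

4

D, F, H, I are pairwise adjacent (a clique of size 4), so at least 4 colors are needed.
4 colors suffice: color 1 → {E, F, G}; color 2 → {A, B, I}; color 3 → {C, H}; color 4 → {D}. Each edge has distinct colors on its endpoints.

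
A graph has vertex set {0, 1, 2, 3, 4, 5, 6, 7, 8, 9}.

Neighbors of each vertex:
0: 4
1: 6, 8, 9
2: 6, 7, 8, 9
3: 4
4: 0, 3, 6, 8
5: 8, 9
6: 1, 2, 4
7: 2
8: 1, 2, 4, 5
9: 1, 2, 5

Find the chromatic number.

0 and 4 are adjacent, so at least 2 colors are needed.
2 colors suffice: 0=a, 1=b, 2=b, 3=a, 4=b, 5=b, 6=a, 7=a, 8=a, 9=a. No two adjacent vertices share a color.

2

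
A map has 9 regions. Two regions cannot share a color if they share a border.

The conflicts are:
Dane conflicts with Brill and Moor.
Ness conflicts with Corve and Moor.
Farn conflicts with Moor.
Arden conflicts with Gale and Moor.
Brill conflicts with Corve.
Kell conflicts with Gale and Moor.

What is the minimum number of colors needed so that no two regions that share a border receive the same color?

The cycle Brill-Dane-Moor-Ness-Corve-Brill has odd length 5, so it cannot be 2-colored; at least 3 colors are needed.
3 colors suffice: color 1 → {Gale, Corve, Moor}; color 2 → {Dane, Ness, Farn, Arden, Kell}; color 3 → {Brill}. Each listed conflict is separated.

3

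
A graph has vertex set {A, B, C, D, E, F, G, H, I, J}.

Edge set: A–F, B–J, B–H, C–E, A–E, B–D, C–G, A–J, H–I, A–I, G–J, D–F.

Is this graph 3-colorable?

Yes

The chromatic number is 3. The cycle I-A-J-B-H-I has odd length 5, so it cannot be 2-colored; at least 3 colors are needed.
A valid assignment using 3 colors: A=1, B=1, C=1, D=2, E=2, F=3, G=3, H=2, I=3, J=2.
That is already a proper 3-coloring.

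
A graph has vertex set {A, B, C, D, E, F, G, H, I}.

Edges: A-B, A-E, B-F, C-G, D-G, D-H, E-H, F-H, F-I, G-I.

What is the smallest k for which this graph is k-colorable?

The cycle H-D-G-I-F-H has odd length 5, so it cannot be 2-colored; at least 3 colors are needed.
3 colors suffice: A=3, B=2, C=2, D=3, E=1, F=1, G=1, H=2, I=2. Every edge joins two different colors.

3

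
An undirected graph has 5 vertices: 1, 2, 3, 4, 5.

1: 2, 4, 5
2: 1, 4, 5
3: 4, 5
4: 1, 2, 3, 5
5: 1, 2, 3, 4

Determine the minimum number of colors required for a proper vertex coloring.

4

1, 2, 4, 5 are pairwise adjacent (a clique of size 4), so at least 4 colors are needed.
4 colors suffice: color red → {5}; color blue → {4}; color green → {1, 3}; color yellow → {2}. Each edge has distinct colors on its endpoints.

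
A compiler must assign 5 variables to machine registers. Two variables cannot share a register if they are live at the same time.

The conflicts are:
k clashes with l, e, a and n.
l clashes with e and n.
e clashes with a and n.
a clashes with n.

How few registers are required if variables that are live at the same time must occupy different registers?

4

k, e, a, n all conflict with each other, so at least 4 registers are needed.
4 registers suffice: register 1 → {k}; register 2 → {n}; register 3 → {e}; register 4 → {l, a}. Each listed conflict is separated.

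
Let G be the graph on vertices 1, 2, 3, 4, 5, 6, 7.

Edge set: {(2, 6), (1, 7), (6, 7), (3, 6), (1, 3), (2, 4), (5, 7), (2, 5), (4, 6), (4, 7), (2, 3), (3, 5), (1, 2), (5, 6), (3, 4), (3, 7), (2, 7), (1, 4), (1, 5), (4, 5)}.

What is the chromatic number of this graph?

1, 2, 3, 4, 5, 7 form a clique, so at least 6 colors are needed.
One proper 6-coloring: 1=f, 2=b, 3=a, 4=c, 5=d, 6=f, 7=e. Each edge has distinct colors on its endpoints.

6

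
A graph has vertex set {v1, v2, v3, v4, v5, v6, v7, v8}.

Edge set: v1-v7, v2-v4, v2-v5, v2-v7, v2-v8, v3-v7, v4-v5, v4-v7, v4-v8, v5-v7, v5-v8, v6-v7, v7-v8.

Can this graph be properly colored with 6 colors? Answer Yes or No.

Yes

The chromatic number is 5. v2, v4, v5, v7, v8 are pairwise adjacent (a clique of size 5), so at least 5 colors are needed.
5 colors suffice: color 1 → {v7}; color 2 → {v1, v3, v4, v6}; color 3 → {v5}; color 4 → {v8}; color 5 → {v2}.
Since 6 ≥ 5, a proper 6-coloring certainly exists.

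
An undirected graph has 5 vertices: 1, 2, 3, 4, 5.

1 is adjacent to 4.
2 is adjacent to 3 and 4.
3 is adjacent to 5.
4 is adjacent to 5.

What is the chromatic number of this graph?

4 and 5 are adjacent, so at least 2 colors are needed.
One proper 2-coloring: 1=b, 2=b, 3=a, 4=a, 5=b. No two adjacent vertices share a color.

2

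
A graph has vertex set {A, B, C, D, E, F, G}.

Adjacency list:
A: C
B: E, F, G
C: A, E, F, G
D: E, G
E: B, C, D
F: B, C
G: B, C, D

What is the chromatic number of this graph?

D and G are adjacent, so at least 2 colors are needed.
A valid assignment using 2 colors: A=blue, B=red, C=red, D=red, E=blue, F=blue, G=blue. Every edge joins two different colors.

2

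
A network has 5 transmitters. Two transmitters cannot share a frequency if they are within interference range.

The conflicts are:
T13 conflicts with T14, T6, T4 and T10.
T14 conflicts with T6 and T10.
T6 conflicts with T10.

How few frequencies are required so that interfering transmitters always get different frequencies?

4

T13, T14, T6, T10 are mutually in conflict, so at least 4 frequencies are needed.
A valid assignment using 4 frequencies: T13=1, T14=3, T6=2, T4=2, T10=4. No two conflicting transmitters share a frequency.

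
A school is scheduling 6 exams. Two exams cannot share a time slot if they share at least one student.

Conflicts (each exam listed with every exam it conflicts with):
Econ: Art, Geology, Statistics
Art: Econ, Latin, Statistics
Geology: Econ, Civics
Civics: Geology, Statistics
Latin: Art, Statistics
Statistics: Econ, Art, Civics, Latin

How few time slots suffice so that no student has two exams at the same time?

3

Econ, Art, Statistics are mutually in conflict, so at least 3 time slots are needed.
Using 3 time slots: Econ=3, Art=2, Geology=1, Civics=2, Latin=3, Statistics=1. Every pair that conflicts lands in different time slots.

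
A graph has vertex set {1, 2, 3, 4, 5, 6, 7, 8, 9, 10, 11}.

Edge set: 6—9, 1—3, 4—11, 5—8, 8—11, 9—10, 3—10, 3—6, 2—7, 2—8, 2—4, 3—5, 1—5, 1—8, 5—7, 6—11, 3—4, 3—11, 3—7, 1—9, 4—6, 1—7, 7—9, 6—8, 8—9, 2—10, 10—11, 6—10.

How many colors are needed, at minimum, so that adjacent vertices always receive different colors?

4

1, 3, 5, 7 form a clique, so at least 4 colors are needed.
4 colors suffice: color red → {3, 8}; color blue → {1, 2, 6}; color green → {5, 9, 11}; color yellow → {4, 7, 10}. Each edge has distinct colors on its endpoints.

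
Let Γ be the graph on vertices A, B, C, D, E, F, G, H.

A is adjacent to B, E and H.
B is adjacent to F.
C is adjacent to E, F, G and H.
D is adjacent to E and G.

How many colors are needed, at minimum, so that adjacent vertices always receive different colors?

3

The cycle A-H-C-F-B-A has odd length 5, so it cannot be 2-colored; at least 3 colors are needed.
A valid assignment using 3 colors: A=1, B=3, C=1, D=1, E=2, F=2, G=2, H=2. Each edge has distinct colors on its endpoints.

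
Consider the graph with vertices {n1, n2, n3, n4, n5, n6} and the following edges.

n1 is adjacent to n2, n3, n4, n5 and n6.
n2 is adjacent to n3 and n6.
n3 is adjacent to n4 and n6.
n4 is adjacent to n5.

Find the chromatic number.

n1, n2, n3, n6 are pairwise adjacent (a clique of size 4), so at least 4 colors are needed.
One proper 4-coloring: n1=1, n2=4, n3=2, n4=3, n5=2, n6=3. No two adjacent vertices share a color.

4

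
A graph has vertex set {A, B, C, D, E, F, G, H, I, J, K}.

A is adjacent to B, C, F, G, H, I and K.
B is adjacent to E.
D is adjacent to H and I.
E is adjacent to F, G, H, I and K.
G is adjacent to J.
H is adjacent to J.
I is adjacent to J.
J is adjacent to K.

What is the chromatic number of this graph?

A and I are adjacent, so at least 2 colors are needed.
One proper 2-coloring: A=1, B=2, C=2, D=1, E=1, F=2, G=2, H=2, I=2, J=1, K=2. Each edge has distinct colors on its endpoints.

2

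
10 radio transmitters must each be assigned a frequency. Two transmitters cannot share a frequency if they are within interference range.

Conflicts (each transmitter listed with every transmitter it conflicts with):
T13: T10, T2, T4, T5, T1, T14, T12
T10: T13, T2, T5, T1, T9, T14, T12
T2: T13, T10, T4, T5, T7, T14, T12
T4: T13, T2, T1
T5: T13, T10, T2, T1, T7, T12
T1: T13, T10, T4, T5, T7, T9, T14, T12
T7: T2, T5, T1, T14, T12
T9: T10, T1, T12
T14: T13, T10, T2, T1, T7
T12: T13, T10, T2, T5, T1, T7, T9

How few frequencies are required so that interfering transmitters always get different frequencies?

5

T13, T10, T2, T5, T12 are mutually in conflict, so at least 5 frequencies are needed.
5 frequencies suffice: frequency 1 → {T2, T1}; frequency 2 → {T4, T14, T12}; frequency 3 → {T10, T7}; frequency 4 → {T13, T9}; frequency 5 → {T5}. Each listed conflict is separated.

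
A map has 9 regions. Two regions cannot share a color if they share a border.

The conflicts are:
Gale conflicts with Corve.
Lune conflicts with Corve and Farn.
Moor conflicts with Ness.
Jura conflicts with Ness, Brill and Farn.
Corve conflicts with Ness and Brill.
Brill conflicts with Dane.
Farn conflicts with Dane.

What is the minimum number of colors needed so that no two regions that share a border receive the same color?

3

The cycle Jura-Brill-Corve-Lune-Farn-Jura has odd length 5, so it cannot be 2-colored; at least 3 colors are needed.
3 colors suffice: color 1 → {Moor, Corve, Farn}; color 2 → {Gale, Lune, Ness, Brill}; color 3 → {Jura, Dane}. Every pair that conflicts lands in different colors.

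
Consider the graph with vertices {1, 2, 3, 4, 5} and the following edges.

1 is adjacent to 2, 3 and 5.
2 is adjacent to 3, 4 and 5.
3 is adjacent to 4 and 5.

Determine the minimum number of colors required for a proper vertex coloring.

1, 2, 3, 5 are pairwise adjacent (a clique of size 4), so at least 4 colors are needed.
A valid assignment using 4 colors: 1=c, 2=b, 3=a, 4=c, 5=d. Each edge has distinct colors on its endpoints.

4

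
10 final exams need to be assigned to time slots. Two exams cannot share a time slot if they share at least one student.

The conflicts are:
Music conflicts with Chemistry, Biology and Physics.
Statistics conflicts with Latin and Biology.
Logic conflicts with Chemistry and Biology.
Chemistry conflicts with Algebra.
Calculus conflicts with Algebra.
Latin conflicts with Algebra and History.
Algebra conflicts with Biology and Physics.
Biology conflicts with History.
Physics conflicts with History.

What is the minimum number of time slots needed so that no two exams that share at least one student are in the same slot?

Algebra and Physics conflict, so at least 2 time slots are needed.
2 time slots suffice: time slot 1 → {Music, Statistics, Logic, Algebra, History}; time slot 2 → {Chemistry, Calculus, Latin, Biology, Physics}. No two conflicting exams share a time slot.

2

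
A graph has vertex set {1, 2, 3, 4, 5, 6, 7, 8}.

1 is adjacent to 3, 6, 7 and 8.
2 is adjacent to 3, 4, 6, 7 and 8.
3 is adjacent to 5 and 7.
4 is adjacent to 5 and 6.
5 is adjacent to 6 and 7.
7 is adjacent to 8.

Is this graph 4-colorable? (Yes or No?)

Yes

The chromatic number is 3. 3, 5, 7 form a triangle, so at least 3 colors are needed.
A valid assignment using 3 colors: 1=b, 2=b, 3=c, 4=c, 5=b, 6=a, 7=a, 8=c.
Since 4 ≥ 3, a proper 4-coloring certainly exists.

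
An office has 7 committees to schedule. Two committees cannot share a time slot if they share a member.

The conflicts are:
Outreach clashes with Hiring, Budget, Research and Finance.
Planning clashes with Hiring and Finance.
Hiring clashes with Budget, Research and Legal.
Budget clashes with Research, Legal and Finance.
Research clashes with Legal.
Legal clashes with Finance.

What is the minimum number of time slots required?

4

Hiring, Budget, Research, Legal all conflict with each other, so at least 4 time slots are needed.
4 time slots suffice: time slot 1 → {Planning, Budget}; time slot 2 → {Hiring, Finance}; time slot 3 → {Outreach, Legal}; time slot 4 → {Research}. Every pair that conflicts lands in different time slots.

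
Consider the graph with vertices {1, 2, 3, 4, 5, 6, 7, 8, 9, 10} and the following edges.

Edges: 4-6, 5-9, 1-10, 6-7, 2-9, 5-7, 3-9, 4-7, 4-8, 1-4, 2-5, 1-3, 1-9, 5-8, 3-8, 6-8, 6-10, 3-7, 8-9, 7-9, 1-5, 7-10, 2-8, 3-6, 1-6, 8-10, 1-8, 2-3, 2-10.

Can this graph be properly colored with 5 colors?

The chromatic number is 4. 2, 3, 8, 9 form a clique, so at least 4 colors are needed.
4 colors suffice: color a → {7, 8}; color b → {1, 2}; color c → {6, 9}; color d → {3, 4, 5, 10}.
Since 5 ≥ 4, a proper 5-coloring certainly exists.

Yes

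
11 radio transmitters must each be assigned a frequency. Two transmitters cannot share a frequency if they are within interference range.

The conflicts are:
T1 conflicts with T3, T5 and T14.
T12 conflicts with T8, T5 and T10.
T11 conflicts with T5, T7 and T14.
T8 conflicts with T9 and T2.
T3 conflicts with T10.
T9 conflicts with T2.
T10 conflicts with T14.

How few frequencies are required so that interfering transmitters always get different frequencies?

3

T8, T9, T2 are mutually in conflict, so at least 3 frequencies are needed.
3 frequencies suffice: frequency 1 → {T8, T3, T5, T7, T14}; frequency 2 → {T1, T12, T11, T9}; frequency 3 → {T10, T2}. Every pair that conflicts lands in different frequencies.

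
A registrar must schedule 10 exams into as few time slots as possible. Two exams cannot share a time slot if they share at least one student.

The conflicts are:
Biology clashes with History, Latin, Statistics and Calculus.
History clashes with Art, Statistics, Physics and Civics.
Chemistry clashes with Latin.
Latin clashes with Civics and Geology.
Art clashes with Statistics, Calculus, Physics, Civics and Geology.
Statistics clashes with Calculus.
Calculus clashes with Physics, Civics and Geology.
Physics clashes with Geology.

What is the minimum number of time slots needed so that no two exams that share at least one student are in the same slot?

Art, Calculus, Physics, Geology pairwise conflict, so at least 4 time slots are needed.
Using 4 time slots: Biology=2, History=1, Chemistry=2, Latin=1, Art=2, Statistics=3, Calculus=1, Physics=4, Civics=3, Geology=3. Each listed conflict is separated.

4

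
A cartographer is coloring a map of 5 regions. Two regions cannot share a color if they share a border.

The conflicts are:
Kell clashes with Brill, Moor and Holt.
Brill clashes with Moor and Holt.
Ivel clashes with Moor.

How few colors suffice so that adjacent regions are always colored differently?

3

Kell, Brill, Moor pairwise conflict, so at least 3 colors are needed.
3 colors suffice: color 1 → {Moor, Holt}; color 2 → {Brill, Ivel}; color 3 → {Kell}. Every pair that conflicts lands in different colors.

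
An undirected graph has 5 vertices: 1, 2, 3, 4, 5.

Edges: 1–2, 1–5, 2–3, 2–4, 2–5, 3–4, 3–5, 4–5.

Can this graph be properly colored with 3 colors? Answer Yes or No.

No

2, 3, 4, 5 are pairwise adjacent (a clique of size 4), so at least 4 colors are needed.
So 3 colors are not enough.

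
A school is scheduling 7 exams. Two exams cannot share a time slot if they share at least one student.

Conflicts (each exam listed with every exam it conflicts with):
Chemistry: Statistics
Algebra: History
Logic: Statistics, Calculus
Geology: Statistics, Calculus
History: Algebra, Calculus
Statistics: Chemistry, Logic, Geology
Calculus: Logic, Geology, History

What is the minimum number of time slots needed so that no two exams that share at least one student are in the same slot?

2

Logic and Calculus conflict, so at least 2 time slots are needed.
2 time slots suffice: time slot 1 → {Algebra, Statistics, Calculus}; time slot 2 → {Chemistry, Logic, Geology, History}. Every pair that conflicts lands in different time slots.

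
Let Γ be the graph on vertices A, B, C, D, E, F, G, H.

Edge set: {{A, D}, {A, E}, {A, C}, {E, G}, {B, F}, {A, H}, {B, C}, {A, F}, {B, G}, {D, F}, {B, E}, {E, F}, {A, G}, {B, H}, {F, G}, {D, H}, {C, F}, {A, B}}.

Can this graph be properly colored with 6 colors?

Yes

The chromatic number is 5. A, B, E, F, G are mutually adjacent (a clique of size 5), so at least 5 colors are needed.
One proper 5-coloring: A=1, B=3, C=4, D=3, E=5, F=2, G=4, H=2.
Since 6 ≥ 5, a proper 6-coloring certainly exists.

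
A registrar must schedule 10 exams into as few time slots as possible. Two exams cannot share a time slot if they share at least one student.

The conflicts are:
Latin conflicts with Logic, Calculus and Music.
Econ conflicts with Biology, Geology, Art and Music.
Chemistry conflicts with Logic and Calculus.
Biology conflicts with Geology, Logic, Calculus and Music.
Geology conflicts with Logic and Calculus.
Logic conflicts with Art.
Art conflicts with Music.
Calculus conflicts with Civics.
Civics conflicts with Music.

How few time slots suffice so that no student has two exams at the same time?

Econ, Art, Music all conflict with each other, so at least 3 time slots are needed.
3 time slots suffice: time slot 1 → {Econ, Logic, Calculus}; time slot 2 → {Latin, Chemistry, Biology, Art, Civics}; time slot 3 → {Geology, Music}. Every pair that conflicts lands in different time slots.

3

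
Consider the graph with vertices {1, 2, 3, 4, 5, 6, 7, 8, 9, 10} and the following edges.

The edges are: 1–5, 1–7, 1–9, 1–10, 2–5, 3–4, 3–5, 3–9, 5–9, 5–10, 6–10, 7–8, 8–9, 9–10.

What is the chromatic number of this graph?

4

1, 5, 9, 10 are pairwise adjacent (a clique of size 4), so at least 4 colors are needed.
One proper 4-coloring: 1=d, 2=b, 3=c, 4=a, 5=a, 6=a, 7=b, 8=a, 9=b, 10=c. Each edge has distinct colors on its endpoints.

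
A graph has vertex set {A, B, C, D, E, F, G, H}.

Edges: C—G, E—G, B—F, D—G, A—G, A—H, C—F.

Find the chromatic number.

2

D and G are adjacent, so at least 2 colors are needed.
2 colors suffice: A=blue, B=blue, C=blue, D=blue, E=blue, F=red, G=red, H=red. Each edge has distinct colors on its endpoints.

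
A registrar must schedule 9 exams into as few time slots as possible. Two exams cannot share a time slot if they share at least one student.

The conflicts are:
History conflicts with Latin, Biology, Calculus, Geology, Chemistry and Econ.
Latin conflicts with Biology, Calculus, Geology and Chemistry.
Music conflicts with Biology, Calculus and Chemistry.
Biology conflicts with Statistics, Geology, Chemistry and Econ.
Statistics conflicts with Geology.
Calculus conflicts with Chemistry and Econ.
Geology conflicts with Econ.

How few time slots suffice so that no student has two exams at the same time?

4

History, Latin, Biology, Geology all conflict with each other, so at least 4 time slots are needed.
4 time slots suffice: time slot 1 → {Biology, Calculus}; time slot 2 → {History, Music, Statistics}; time slot 3 → {Geology, Chemistry}; time slot 4 → {Latin, Econ}. No two conflicting exams share a time slot.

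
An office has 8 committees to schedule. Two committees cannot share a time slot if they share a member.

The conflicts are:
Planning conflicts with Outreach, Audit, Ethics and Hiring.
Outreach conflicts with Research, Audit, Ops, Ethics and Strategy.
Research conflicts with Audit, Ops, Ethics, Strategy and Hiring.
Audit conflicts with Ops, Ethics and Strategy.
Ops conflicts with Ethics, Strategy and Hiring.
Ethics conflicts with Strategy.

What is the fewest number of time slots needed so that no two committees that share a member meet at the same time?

Outreach, Research, Audit, Ops, Ethics, Strategy pairwise conflict, so at least 6 time slots are needed.
Using 6 time slots: Planning=2, Outreach=1, Research=2, Audit=5, Ops=4, Ethics=3, Strategy=6, Hiring=1. Every pair that conflicts lands in different time slots.

6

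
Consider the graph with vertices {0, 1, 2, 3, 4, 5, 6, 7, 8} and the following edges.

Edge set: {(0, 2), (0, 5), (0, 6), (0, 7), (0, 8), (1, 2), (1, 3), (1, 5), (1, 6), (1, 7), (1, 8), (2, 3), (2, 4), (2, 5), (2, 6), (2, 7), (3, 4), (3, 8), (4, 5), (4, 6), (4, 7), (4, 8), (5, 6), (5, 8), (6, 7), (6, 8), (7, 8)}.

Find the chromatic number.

4

0, 2, 6, 7 form a clique, so at least 4 colors are needed.
4 colors suffice: color red → {2, 8}; color blue → {3, 6}; color green → {0, 1, 4}; color yellow → {5, 7}. Every edge joins two different colors.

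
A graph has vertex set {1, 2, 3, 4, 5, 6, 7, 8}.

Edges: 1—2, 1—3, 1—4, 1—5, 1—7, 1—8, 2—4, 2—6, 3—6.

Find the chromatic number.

3

1, 2, 4 are pairwise adjacent, so at least 3 colors are needed.
3 colors suffice: color a → {1, 6}; color b → {2, 3, 5, 7, 8}; color c → {4}. No two adjacent vertices share a color.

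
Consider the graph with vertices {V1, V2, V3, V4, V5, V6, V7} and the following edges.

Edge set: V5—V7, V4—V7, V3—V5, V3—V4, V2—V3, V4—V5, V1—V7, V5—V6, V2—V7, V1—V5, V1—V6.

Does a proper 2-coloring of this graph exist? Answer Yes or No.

No

V1, V5, V6 are pairwise adjacent, so at least 3 colors are needed.
So 2 colors are not enough.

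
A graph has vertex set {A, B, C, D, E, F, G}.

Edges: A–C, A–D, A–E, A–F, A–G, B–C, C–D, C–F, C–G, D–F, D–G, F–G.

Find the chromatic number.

A, C, D, F, G are mutually adjacent (a clique of size 5), so at least 5 colors are needed.
5 colors suffice: color red → {A, B}; color blue → {C, E}; color green → {D}; color yellow → {G}; color purple → {F}. Each edge has distinct colors on its endpoints.

5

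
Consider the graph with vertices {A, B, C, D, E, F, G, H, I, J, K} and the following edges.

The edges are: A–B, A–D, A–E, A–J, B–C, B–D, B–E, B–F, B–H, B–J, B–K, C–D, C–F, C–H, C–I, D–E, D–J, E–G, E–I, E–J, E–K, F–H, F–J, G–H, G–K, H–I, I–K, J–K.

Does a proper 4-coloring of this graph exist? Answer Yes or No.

A, B, D, E, J are mutually adjacent (a clique of size 5), so at least 5 colors are needed.
So 4 colors are not enough.

No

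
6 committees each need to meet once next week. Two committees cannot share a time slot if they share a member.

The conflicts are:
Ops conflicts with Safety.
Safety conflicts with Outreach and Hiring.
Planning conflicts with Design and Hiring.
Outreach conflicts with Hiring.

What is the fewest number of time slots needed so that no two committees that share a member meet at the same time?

Safety, Outreach, Hiring are mutually in conflict, so at least 3 time slots are needed.
3 time slots suffice: Ops=2, Safety=1, Planning=1, Outreach=3, Design=2, Hiring=2. Every pair that conflicts lands in different time slots.

3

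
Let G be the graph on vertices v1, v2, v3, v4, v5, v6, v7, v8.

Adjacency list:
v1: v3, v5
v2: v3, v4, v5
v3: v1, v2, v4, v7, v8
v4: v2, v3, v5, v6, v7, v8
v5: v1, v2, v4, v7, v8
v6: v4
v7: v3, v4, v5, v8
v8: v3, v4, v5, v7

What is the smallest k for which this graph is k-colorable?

v4, v5, v7, v8 are mutually adjacent (a clique of size 4), so at least 4 colors are needed.
One proper 4-coloring: v1=1, v2=3, v3=2, v4=1, v5=2, v6=2, v7=3, v8=4. No two adjacent vertices share a color.

4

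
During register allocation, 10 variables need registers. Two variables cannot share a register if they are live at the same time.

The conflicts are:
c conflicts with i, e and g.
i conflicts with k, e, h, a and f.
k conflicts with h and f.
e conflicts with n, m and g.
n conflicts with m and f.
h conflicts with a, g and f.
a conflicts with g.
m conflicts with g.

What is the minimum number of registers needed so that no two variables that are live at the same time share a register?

i, k, h, f pairwise conflict, so at least 4 registers are needed.
Using 4 registers: c=3, i=1, k=4, e=2, n=1, h=2, a=3, m=3, g=1, f=3. Each listed conflict is separated.

4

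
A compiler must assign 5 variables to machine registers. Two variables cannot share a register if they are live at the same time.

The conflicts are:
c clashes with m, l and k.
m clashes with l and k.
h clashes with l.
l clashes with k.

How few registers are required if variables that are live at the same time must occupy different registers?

c, m, l, k are mutually in conflict, so at least 4 registers are needed.
Using 4 registers: c=2, m=4, h=2, l=1, k=3. Each listed conflict is separated.

4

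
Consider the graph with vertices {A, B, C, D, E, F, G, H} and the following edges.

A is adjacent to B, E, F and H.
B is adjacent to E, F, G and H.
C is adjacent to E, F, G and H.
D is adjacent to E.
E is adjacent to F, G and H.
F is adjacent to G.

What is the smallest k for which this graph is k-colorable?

A, B, E, F form a clique, so at least 4 colors are needed.
One proper 4-coloring: A=4, B=3, C=3, D=2, E=1, F=2, G=4, H=2. No two adjacent vertices share a color.

4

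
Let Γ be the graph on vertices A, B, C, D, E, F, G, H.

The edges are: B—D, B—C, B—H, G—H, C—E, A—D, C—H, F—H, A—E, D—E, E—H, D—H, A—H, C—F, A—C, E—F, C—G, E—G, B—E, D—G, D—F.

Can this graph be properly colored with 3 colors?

B, C, E, H are pairwise adjacent (a clique of size 4), so at least 4 colors are needed.
So 3 colors are not enough.

No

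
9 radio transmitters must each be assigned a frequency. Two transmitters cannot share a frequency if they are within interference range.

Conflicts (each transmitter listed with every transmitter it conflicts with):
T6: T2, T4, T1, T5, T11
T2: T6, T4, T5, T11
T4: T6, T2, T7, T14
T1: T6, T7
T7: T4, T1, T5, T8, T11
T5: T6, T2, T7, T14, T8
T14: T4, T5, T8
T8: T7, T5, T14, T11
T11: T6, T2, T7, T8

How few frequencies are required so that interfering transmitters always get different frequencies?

3

T6, T2, T11 pairwise conflict, so at least 3 frequencies are needed.
3 frequencies suffice: frequency 1 → {T4, T1, T5, T11}; frequency 2 → {T6, T7, T14}; frequency 3 → {T2, T8}. No two conflicting transmitters share a frequency.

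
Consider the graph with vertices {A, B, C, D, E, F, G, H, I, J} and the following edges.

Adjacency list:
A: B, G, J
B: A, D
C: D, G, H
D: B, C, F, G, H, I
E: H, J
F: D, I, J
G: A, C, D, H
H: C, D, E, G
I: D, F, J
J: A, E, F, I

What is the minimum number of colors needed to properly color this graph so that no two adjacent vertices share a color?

4

C, D, G, H form a clique, so at least 4 colors are needed.
4 colors suffice: color 1 → {D, J}; color 2 → {B, E, G, I}; color 3 → {A, F, H}; color 4 → {C}. No two adjacent vertices share a color.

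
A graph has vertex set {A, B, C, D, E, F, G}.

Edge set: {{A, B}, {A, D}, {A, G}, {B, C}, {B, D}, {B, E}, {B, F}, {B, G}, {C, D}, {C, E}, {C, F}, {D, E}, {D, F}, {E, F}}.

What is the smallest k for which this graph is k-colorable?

5

B, C, D, E, F are pairwise adjacent (a clique of size 5), so at least 5 colors are needed.
5 colors suffice: color 1 → {B}; color 2 → {D, G}; color 3 → {A, E}; color 4 → {F}; color 5 → {C}. No two adjacent vertices share a color.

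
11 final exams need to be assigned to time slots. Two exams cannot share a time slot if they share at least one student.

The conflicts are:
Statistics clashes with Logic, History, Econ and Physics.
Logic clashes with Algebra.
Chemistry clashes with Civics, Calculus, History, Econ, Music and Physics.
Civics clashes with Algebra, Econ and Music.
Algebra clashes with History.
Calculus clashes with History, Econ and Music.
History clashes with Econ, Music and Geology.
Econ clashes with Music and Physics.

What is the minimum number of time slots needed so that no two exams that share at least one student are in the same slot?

5

Chemistry, Calculus, History, Econ, Music pairwise conflict, so at least 5 time slots are needed.
5 time slots suffice: time slot 1 → {Algebra, Econ, Geology}; time slot 2 → {Logic, Civics, History, Physics}; time slot 3 → {Statistics, Chemistry}; time slot 4 → {Music}; time slot 5 → {Calculus}. Every pair that conflicts lands in different time slots.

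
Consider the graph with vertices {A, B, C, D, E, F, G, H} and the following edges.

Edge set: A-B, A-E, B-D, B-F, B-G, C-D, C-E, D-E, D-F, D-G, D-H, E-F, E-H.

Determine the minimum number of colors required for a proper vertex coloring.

3

B, D, F form a triangle, so at least 3 colors are needed.
3 colors suffice: color 1 → {A, D}; color 2 → {B, E}; color 3 → {C, F, G, H}. Every edge joins two different colors.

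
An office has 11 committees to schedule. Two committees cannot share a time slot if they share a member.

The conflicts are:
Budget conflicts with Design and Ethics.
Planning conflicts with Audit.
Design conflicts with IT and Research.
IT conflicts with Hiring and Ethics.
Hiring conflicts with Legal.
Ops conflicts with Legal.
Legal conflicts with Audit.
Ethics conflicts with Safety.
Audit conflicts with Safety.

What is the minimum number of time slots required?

2

Design and Research conflict, so at least 2 time slots are needed.
2 time slots suffice: time slot 1 → {Design, Hiring, Ops, Ethics, Audit}; time slot 2 → {Budget, Planning, IT, Legal, Research, Safety}. No two conflicting committees share a time slot.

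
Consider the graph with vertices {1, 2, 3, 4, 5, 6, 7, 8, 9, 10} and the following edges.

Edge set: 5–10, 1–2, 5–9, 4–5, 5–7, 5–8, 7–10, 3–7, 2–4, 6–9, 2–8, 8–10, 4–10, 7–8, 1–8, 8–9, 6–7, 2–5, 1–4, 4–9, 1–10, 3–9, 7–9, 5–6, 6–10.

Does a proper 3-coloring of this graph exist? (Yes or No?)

5, 6, 7, 10 form a clique, so at least 4 colors are needed.
So 3 colors are not enough.

No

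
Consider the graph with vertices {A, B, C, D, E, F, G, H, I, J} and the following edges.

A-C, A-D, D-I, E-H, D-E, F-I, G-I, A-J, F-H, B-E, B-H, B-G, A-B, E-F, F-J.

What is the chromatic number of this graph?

3

B, E, H are pairwise adjacent, so at least 3 colors are needed.
One proper 3-coloring: A=2, B=1, C=1, D=1, E=2, F=1, G=3, H=3, I=2, J=3. Each edge has distinct colors on its endpoints.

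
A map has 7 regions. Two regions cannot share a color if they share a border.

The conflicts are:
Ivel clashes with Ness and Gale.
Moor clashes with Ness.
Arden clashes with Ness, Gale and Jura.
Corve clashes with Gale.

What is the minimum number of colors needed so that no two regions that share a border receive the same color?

2

Ivel and Ness conflict, so at least 2 colors are needed.
2 colors suffice: color 1 → {Ivel, Moor, Arden, Corve}; color 2 → {Ness, Gale, Jura}. Every pair that conflicts lands in different colors.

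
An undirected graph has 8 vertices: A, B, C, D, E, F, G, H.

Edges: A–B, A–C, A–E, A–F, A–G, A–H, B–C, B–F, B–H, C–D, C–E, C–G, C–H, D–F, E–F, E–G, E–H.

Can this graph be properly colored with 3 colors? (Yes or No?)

No

A, C, E, G are pairwise adjacent (a clique of size 4), so at least 4 colors are needed.
So 3 colors are not enough.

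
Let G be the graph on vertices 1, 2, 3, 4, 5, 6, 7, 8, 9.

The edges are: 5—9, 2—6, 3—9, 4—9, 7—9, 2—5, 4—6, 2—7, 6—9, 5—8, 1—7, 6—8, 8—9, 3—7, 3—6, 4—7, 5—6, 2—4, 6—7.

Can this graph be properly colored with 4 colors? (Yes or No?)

The chromatic number is 4. 5, 6, 8, 9 are mutually adjacent (a clique of size 4), so at least 4 colors are needed.
One proper 4-coloring: 1=a, 2=c, 3=d, 4=d, 5=b, 6=a, 7=b, 8=d, 9=c.
That is already a proper 4-coloring.

Yes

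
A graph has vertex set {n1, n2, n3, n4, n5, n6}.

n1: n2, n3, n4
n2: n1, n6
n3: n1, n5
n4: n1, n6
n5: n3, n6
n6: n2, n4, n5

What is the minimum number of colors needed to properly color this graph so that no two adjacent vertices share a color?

3

The cycle n5-n6-n2-n1-n3-n5 has odd length 5, so it cannot be 2-colored; at least 3 colors are needed.
A valid assignment using 3 colors: n1=red, n2=blue, n3=green, n4=blue, n5=blue, n6=red. Every edge joins two different colors.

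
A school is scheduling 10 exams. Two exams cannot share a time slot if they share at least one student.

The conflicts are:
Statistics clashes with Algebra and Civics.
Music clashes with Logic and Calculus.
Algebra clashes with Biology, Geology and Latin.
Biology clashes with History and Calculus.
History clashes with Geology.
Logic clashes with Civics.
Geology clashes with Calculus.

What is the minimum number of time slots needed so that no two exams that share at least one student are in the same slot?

3

The cycle Music-Calculus-Geology-Algebra-Statistics-Civics-Logic-Music has odd length 7, so it cannot be 2-colored; at least 3 time slots are needed.
3 time slots suffice: time slot 1 → {Algebra, History, Civics, Calculus}; time slot 2 → {Statistics, Music, Biology, Geology, Latin}; time slot 3 → {Logic}. No two conflicting exams share a time slot.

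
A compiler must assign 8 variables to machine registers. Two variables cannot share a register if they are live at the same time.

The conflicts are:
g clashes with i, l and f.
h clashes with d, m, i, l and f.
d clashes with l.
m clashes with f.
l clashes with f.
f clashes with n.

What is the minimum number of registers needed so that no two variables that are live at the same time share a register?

h, d, l all conflict with each other, so at least 3 registers are needed.
Using 3 registers: g=1, h=1, d=2, m=3, i=2, l=3, f=2, n=1. Each listed conflict is separated.

3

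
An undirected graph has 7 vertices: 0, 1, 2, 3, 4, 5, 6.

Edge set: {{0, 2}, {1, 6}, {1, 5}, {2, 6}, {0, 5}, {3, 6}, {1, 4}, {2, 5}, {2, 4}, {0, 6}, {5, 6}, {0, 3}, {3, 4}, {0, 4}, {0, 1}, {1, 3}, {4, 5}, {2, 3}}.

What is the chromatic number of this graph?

0, 2, 3, 4 form a clique, so at least 4 colors are needed.
4 colors suffice: color red → {0}; color blue → {3, 5}; color green → {1, 2}; color yellow → {4, 6}. No two adjacent vertices share a color.

4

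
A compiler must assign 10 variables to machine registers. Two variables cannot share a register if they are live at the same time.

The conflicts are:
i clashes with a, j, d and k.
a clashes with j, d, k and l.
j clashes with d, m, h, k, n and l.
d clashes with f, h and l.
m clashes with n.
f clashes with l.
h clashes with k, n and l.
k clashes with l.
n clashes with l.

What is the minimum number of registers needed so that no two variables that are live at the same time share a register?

i, a, j, k all conflict with each other, so at least 4 registers are needed.
4 registers suffice: register 1 → {j, f}; register 2 → {i, m, l}; register 3 → {d, k, n}; register 4 → {a, h}. Each listed conflict is separated.

4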